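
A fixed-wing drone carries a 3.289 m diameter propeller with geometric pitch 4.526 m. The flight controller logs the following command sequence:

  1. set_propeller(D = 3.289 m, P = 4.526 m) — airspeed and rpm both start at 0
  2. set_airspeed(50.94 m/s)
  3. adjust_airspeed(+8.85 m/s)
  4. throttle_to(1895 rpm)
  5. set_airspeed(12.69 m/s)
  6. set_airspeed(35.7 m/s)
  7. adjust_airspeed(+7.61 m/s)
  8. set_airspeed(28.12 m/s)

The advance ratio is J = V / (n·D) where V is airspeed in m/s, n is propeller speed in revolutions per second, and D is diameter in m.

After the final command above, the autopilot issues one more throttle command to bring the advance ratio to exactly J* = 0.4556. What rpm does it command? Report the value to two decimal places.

set_propeller: D = 3.289 m, P = 4.526 m (p = P/D = 1.376102); state ← (V=0, rpm=0)
set_airspeed(50.94): V ← 50.94 m/s
adjust_airspeed(+8.85): V ← 50.94 +8.85 = 59.79 m/s
throttle_to(1895): rpm ← 1895
set_airspeed(12.69): V ← 12.69 m/s
set_airspeed(35.7): V ← 35.7 m/s
adjust_airspeed(+7.61): V ← 35.7 +7.61 = 43.31 m/s
set_airspeed(28.12): V ← 28.12 m/s
final state: V = 28.12 m/s, rpm = 1895 → n = rpm/60 = 31.583333 rev/s
target J* = 0.4556; solve J* = V/(n·D) for n: n = V/(J*·D) = 28.12/(0.4556 × 3.289) = 18.765828 rev/s
rpm = 60·n = 1125.949670

rpm = 1125.95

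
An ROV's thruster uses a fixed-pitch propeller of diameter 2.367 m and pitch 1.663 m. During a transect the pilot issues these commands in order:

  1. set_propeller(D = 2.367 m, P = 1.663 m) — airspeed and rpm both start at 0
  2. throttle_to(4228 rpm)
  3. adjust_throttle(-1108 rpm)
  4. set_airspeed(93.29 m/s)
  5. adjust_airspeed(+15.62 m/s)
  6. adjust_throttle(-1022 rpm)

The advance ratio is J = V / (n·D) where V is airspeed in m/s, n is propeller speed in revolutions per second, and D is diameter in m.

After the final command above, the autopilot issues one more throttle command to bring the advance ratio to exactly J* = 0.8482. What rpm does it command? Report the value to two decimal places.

set_propeller: D = 2.367 m, P = 1.663 m (p = P/D = 0.702577); state ← (V=0, rpm=0)
throttle_to(4228): rpm ← 4228
adjust_throttle(-1108): rpm ← 4228 -1108 = 3120
set_airspeed(93.29): V ← 93.29 m/s
adjust_airspeed(+15.62): V ← 93.29 +15.62 = 108.91 m/s
adjust_throttle(-1022): rpm ← 3120 -1022 = 2098
final state: V = 108.91 m/s, rpm = 2098 → n = rpm/60 = 34.966667 rev/s
target J* = 0.8482; solve J* = V/(n·D) for n: n = V/(J*·D) = 108.91/(0.8482 × 2.367) = 54.246439 rev/s
rpm = 60·n = 3254.786323

rpm = 3254.79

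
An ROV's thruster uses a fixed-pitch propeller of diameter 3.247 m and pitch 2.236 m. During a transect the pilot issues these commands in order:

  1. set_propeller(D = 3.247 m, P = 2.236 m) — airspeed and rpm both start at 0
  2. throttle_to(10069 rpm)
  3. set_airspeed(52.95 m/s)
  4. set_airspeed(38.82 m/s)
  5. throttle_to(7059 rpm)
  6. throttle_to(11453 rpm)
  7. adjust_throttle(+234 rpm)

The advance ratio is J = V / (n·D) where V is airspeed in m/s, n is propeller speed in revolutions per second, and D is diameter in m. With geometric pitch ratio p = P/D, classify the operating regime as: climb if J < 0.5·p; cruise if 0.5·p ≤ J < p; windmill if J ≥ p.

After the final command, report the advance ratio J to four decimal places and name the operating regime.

set_propeller: D = 3.247 m, P = 2.236 m (p = P/D = 0.688636); state ← (V=0, rpm=0)
throttle_to(10069): rpm ← 10069
set_airspeed(52.95): V ← 52.95 m/s
set_airspeed(38.82): V ← 38.82 m/s
throttle_to(7059): rpm ← 7059
throttle_to(11453): rpm ← 11453
adjust_throttle(+234): rpm ← 11453 +234 = 11687
final state: V = 38.82 m/s, rpm = 11687 → n = rpm/60 = 194.783333 rev/s
J = V / (n·D) = 38.82 / (194.783333 × 3.247) = 0.061379
regime bands: climb J<0.3443 | cruise [0.3443, 0.6886) | windmill J≥0.6886
J = 0.0614 → climb

J = 0.0614, regime = climb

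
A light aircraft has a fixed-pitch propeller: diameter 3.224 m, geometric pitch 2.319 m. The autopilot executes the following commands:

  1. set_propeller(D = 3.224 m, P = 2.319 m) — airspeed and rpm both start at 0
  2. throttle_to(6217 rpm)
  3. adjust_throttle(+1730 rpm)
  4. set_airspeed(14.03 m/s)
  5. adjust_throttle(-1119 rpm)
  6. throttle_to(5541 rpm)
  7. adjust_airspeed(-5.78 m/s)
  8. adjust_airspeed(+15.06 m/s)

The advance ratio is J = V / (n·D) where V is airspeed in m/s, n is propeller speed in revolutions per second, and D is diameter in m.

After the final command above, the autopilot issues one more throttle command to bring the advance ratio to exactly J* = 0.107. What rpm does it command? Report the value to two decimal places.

set_propeller: D = 3.224 m, P = 2.319 m (p = P/D = 0.719293); state ← (V=0, rpm=0)
throttle_to(6217): rpm ← 6217
adjust_throttle(+1730): rpm ← 6217 +1730 = 7947
set_airspeed(14.03): V ← 14.03 m/s
adjust_throttle(-1119): rpm ← 7947 -1119 = 6828
throttle_to(5541): rpm ← 5541
adjust_airspeed(-5.78): V ← 14.03 -5.78 = 8.25 m/s
adjust_airspeed(+15.06): V ← 8.25 +15.06 = 23.31 m/s
final state: V = 23.31 m/s, rpm = 5541 → n = rpm/60 = 92.350000 rev/s
target J* = 0.107; solve J* = V/(n·D) for n: n = V/(J*·D) = 23.31/(0.107 × 3.224) = 67.571485 rev/s
rpm = 60·n = 4054.289093

rpm = 4054.29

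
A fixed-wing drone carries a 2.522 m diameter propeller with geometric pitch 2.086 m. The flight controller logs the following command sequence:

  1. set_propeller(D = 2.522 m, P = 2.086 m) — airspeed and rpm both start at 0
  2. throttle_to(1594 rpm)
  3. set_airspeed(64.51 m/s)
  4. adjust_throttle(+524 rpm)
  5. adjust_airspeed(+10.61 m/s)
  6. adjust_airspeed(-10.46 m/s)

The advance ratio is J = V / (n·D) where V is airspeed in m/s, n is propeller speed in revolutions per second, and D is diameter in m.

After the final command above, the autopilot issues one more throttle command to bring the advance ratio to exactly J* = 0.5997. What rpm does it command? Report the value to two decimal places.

rpm = 2565.12

set_propeller: D = 2.522 m, P = 2.086 m (p = P/D = 0.827121); state ← (V=0, rpm=0)
throttle_to(1594): rpm ← 1594
set_airspeed(64.51): V ← 64.51 m/s
adjust_throttle(+524): rpm ← 1594 +524 = 2118
adjust_airspeed(+10.61): V ← 64.51 +10.61 = 75.12 m/s
adjust_airspeed(-10.46): V ← 75.12 -10.46 = 64.66 m/s
final state: V = 64.66 m/s, rpm = 2118 → n = rpm/60 = 35.300000 rev/s
target J* = 0.5997; solve J* = V/(n·D) for n: n = V/(J*·D) = 64.66/(0.5997 × 2.522) = 42.752013 rev/s
rpm = 60·n = 2565.120784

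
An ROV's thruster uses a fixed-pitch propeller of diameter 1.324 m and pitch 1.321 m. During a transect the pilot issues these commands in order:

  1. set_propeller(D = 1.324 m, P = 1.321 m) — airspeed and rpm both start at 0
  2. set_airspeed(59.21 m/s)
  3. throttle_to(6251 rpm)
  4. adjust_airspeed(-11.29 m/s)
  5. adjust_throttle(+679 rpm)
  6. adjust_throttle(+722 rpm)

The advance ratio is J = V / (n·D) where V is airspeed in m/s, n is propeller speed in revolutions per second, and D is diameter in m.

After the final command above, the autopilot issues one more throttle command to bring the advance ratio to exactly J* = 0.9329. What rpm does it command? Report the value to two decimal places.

set_propeller: D = 1.324 m, P = 1.321 m (p = P/D = 0.997734); state ← (V=0, rpm=0)
set_airspeed(59.21): V ← 59.21 m/s
throttle_to(6251): rpm ← 6251
adjust_airspeed(-11.29): V ← 59.21 -11.29 = 47.92 m/s
adjust_throttle(+679): rpm ← 6251 +679 = 6930
adjust_throttle(+722): rpm ← 6930 +722 = 7652
final state: V = 47.92 m/s, rpm = 7652 → n = rpm/60 = 127.533333 rev/s
target J* = 0.9329; solve J* = V/(n·D) for n: n = V/(J*·D) = 47.92/(0.9329 × 1.324) = 38.796606 rev/s
rpm = 60·n = 2327.796343

rpm = 2327.80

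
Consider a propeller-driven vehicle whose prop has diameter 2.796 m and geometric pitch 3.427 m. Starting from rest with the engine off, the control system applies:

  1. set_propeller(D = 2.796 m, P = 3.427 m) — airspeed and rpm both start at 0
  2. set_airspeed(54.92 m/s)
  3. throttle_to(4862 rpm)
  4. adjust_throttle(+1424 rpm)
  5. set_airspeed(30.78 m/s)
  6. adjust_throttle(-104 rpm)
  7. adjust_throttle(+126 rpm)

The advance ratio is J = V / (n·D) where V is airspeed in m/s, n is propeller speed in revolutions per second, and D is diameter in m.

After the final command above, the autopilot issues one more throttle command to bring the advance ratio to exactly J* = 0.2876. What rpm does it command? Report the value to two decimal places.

set_propeller: D = 2.796 m, P = 3.427 m (p = P/D = 1.225680); state ← (V=0, rpm=0)
set_airspeed(54.92): V ← 54.92 m/s
throttle_to(4862): rpm ← 4862
adjust_throttle(+1424): rpm ← 4862 +1424 = 6286
set_airspeed(30.78): V ← 30.78 m/s
adjust_throttle(-104): rpm ← 6286 -104 = 6182
adjust_throttle(+126): rpm ← 6182 +126 = 6308
final state: V = 30.78 m/s, rpm = 6308 → n = rpm/60 = 105.133333 rev/s
target J* = 0.2876; solve J* = V/(n·D) for n: n = V/(J*·D) = 30.78/(0.2876 × 2.796) = 38.277412 rev/s
rpm = 60·n = 2296.644720

rpm = 2296.64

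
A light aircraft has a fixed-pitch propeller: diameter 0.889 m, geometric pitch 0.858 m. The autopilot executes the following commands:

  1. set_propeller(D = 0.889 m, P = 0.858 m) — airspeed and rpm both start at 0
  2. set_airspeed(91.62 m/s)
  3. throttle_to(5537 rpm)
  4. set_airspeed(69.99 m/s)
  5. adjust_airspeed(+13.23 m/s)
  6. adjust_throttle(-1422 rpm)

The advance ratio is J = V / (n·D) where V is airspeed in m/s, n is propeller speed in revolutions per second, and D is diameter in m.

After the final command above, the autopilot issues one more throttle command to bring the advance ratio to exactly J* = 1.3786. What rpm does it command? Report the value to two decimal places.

rpm = 4074.17

set_propeller: D = 0.889 m, P = 0.858 m (p = P/D = 0.965129); state ← (V=0, rpm=0)
set_airspeed(91.62): V ← 91.62 m/s
throttle_to(5537): rpm ← 5537
set_airspeed(69.99): V ← 69.99 m/s
adjust_airspeed(+13.23): V ← 69.99 +13.23 = 83.22 m/s
adjust_throttle(-1422): rpm ← 5537 -1422 = 4115
final state: V = 83.22 m/s, rpm = 4115 → n = rpm/60 = 68.583333 rev/s
target J* = 1.3786; solve J* = V/(n·D) for n: n = V/(J*·D) = 83.22/(1.3786 × 0.889) = 67.902799 rev/s
rpm = 60·n = 4074.167938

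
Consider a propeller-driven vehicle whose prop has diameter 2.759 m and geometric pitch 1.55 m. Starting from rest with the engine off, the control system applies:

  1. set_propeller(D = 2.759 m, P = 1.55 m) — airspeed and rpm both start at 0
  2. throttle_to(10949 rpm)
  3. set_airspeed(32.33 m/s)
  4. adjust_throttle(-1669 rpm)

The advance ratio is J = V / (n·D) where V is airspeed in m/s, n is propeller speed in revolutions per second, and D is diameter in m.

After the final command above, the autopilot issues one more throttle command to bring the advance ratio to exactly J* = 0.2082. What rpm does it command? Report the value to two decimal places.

set_propeller: D = 2.759 m, P = 1.55 m (p = P/D = 0.561798); state ← (V=0, rpm=0)
throttle_to(10949): rpm ← 10949
set_airspeed(32.33): V ← 32.33 m/s
adjust_throttle(-1669): rpm ← 10949 -1669 = 9280
final state: V = 32.33 m/s, rpm = 9280 → n = rpm/60 = 154.666667 rev/s
target J* = 0.2082; solve J* = V/(n·D) for n: n = V/(J*·D) = 32.33/(0.2082 × 2.759) = 56.282487 rev/s
rpm = 60·n = 3376.949214

rpm = 3376.95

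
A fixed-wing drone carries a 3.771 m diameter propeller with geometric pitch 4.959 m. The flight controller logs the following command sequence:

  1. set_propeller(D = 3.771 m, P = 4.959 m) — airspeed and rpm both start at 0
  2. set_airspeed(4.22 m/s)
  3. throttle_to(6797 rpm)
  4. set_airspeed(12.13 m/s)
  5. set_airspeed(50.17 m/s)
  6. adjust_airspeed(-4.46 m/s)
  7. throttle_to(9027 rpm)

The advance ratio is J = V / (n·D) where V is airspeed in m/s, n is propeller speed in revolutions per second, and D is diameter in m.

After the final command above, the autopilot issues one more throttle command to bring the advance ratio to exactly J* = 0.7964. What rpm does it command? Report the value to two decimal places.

set_propeller: D = 3.771 m, P = 4.959 m (p = P/D = 1.315036); state ← (V=0, rpm=0)
set_airspeed(4.22): V ← 4.22 m/s
throttle_to(6797): rpm ← 6797
set_airspeed(12.13): V ← 12.13 m/s
set_airspeed(50.17): V ← 50.17 m/s
adjust_airspeed(-4.46): V ← 50.17 -4.46 = 45.71 m/s
throttle_to(9027): rpm ← 9027
final state: V = 45.71 m/s, rpm = 9027 → n = rpm/60 = 150.450000 rev/s
target J* = 0.7964; solve J* = V/(n·D) for n: n = V/(J*·D) = 45.71/(0.7964 × 3.771) = 15.220308 rev/s
rpm = 60·n = 913.218473

rpm = 913.22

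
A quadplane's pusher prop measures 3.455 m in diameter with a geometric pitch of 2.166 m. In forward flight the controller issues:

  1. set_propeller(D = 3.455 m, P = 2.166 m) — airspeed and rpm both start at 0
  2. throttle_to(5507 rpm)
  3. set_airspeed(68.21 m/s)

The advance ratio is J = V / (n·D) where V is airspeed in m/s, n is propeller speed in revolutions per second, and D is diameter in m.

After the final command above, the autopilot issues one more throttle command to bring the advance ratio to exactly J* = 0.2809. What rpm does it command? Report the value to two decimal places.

set_propeller: D = 3.455 m, P = 2.166 m (p = P/D = 0.626918); state ← (V=0, rpm=0)
throttle_to(5507): rpm ← 5507
set_airspeed(68.21): V ← 68.21 m/s
final state: V = 68.21 m/s, rpm = 5507 → n = rpm/60 = 91.783333 rev/s
target J* = 0.2809; solve J* = V/(n·D) for n: n = V/(J*·D) = 68.21/(0.2809 × 3.455) = 70.282671 rev/s
rpm = 60·n = 4216.960267

rpm = 4216.96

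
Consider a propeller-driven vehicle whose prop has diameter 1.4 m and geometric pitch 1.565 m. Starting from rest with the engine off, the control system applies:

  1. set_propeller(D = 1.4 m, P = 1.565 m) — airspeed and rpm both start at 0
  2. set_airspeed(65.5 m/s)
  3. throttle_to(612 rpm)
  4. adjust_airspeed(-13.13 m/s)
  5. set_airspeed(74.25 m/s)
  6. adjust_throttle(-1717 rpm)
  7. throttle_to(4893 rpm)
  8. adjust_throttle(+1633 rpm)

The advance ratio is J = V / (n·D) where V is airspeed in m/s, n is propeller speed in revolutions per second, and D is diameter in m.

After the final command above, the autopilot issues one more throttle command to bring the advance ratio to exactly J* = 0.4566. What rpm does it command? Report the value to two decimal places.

rpm = 6969.21

set_propeller: D = 1.4 m, P = 1.565 m (p = P/D = 1.117857); state ← (V=0, rpm=0)
set_airspeed(65.5): V ← 65.5 m/s
throttle_to(612): rpm ← 612
adjust_airspeed(-13.13): V ← 65.5 -13.13 = 52.37 m/s
set_airspeed(74.25): V ← 74.25 m/s
adjust_throttle(-1717): rpm ← 612 -1717 = -1105
throttle_to(4893): rpm ← 4893
adjust_throttle(+1633): rpm ← 4893 +1633 = 6526
final state: V = 74.25 m/s, rpm = 6526 → n = rpm/60 = 108.766667 rev/s
target J* = 0.4566; solve J* = V/(n·D) for n: n = V/(J*·D) = 74.25/(0.4566 × 1.4) = 116.153557 rev/s
rpm = 60·n = 6969.213441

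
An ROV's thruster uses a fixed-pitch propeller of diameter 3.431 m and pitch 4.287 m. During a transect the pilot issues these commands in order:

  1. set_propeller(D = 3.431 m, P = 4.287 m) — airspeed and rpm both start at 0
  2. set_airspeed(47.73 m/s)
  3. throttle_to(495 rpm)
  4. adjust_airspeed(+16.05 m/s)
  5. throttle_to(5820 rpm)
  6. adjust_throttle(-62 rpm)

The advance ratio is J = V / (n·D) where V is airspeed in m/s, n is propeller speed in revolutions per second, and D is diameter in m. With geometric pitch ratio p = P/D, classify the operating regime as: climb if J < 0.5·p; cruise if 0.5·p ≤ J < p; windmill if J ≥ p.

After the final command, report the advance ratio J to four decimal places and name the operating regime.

set_propeller: D = 3.431 m, P = 4.287 m (p = P/D = 1.249490); state ← (V=0, rpm=0)
set_airspeed(47.73): V ← 47.73 m/s
throttle_to(495): rpm ← 495
adjust_airspeed(+16.05): V ← 47.73 +16.05 = 63.78 m/s
throttle_to(5820): rpm ← 5820
adjust_throttle(-62): rpm ← 5820 -62 = 5758
final state: V = 63.78 m/s, rpm = 5758 → n = rpm/60 = 95.966667 rev/s
J = V / (n·D) = 63.78 / (95.966667 × 3.431) = 0.193706
regime bands: climb J<0.6247 | cruise [0.6247, 1.2495) | windmill J≥1.2495
J = 0.1937 → climb

J = 0.1937, regime = climb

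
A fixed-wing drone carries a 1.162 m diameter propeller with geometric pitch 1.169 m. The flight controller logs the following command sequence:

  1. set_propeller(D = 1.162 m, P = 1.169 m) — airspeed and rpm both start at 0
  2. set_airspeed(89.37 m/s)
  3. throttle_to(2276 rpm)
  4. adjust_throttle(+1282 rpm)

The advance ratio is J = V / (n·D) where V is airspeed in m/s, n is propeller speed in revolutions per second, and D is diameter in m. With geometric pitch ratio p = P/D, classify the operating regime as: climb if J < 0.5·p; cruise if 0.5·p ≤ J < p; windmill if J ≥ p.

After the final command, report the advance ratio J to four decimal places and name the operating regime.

set_propeller: D = 1.162 m, P = 1.169 m (p = P/D = 1.006024); state ← (V=0, rpm=0)
set_airspeed(89.37): V ← 89.37 m/s
throttle_to(2276): rpm ← 2276
adjust_throttle(+1282): rpm ← 2276 +1282 = 3558
final state: V = 89.37 m/s, rpm = 3558 → n = rpm/60 = 59.300000 rev/s
J = V / (n·D) = 89.37 / (59.300000 × 1.162) = 1.296973
regime bands: climb J<0.5030 | cruise [0.5030, 1.0060) | windmill J≥1.0060
J = 1.2970 → windmill

J = 1.2970, regime = windmill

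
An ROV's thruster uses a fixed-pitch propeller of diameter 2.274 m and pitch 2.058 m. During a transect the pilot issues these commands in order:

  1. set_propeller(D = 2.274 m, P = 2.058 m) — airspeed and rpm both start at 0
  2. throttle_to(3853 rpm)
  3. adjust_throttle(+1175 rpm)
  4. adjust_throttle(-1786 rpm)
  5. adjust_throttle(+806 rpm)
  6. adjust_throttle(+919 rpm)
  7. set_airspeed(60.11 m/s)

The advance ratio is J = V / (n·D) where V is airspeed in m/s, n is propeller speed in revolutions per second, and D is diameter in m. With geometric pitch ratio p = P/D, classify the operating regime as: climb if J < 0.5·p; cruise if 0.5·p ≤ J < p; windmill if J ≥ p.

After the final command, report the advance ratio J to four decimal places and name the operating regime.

set_propeller: D = 2.274 m, P = 2.058 m (p = P/D = 0.905013); state ← (V=0, rpm=0)
throttle_to(3853): rpm ← 3853
adjust_throttle(+1175): rpm ← 3853 +1175 = 5028
adjust_throttle(-1786): rpm ← 5028 -1786 = 3242
adjust_throttle(+806): rpm ← 3242 +806 = 4048
adjust_throttle(+919): rpm ← 4048 +919 = 4967
set_airspeed(60.11): V ← 60.11 m/s
final state: V = 60.11 m/s, rpm = 4967 → n = rpm/60 = 82.783333 rev/s
J = V / (n·D) = 60.11 / (82.783333 × 2.274) = 0.319311
regime bands: climb J<0.4525 | cruise [0.4525, 0.9050) | windmill J≥0.9050
J = 0.3193 → climb

J = 0.3193, regime = climb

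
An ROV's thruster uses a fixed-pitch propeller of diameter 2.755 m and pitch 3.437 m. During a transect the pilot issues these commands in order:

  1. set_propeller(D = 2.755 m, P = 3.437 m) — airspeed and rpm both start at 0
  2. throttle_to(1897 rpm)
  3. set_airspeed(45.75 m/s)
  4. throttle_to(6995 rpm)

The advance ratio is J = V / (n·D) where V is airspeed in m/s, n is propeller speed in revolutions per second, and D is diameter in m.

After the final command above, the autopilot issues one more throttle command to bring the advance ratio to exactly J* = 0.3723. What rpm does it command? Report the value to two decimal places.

rpm = 2676.26

set_propeller: D = 2.755 m, P = 3.437 m (p = P/D = 1.247550); state ← (V=0, rpm=0)
throttle_to(1897): rpm ← 1897
set_airspeed(45.75): V ← 45.75 m/s
throttle_to(6995): rpm ← 6995
final state: V = 45.75 m/s, rpm = 6995 → n = rpm/60 = 116.583333 rev/s
target J* = 0.3723; solve J* = V/(n·D) for n: n = V/(J*·D) = 45.75/(0.3723 × 2.755) = 44.604272 rev/s
rpm = 60·n = 2676.256341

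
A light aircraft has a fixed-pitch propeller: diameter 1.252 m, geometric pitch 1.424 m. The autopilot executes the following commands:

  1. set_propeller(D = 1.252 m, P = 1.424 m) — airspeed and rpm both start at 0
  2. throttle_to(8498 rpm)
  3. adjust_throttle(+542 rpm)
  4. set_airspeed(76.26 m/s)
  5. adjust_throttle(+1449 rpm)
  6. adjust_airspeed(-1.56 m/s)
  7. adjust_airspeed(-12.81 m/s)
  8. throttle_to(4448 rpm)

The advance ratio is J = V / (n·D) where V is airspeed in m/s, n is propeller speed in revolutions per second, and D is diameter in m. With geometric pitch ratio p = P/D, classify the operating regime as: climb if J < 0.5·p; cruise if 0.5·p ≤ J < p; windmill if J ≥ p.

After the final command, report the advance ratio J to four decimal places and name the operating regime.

J = 0.6668, regime = cruise

set_propeller: D = 1.252 m, P = 1.424 m (p = P/D = 1.137380); state ← (V=0, rpm=0)
throttle_to(8498): rpm ← 8498
adjust_throttle(+542): rpm ← 8498 +542 = 9040
set_airspeed(76.26): V ← 76.26 m/s
adjust_throttle(+1449): rpm ← 9040 +1449 = 10489
adjust_airspeed(-1.56): V ← 76.26 -1.56 = 74.7 m/s
adjust_airspeed(-12.81): V ← 74.7 -12.81 = 61.89 m/s
throttle_to(4448): rpm ← 4448
final state: V = 61.89 m/s, rpm = 4448 → n = rpm/60 = 74.133333 rev/s
J = V / (n·D) = 61.89 / (74.133333 × 1.252) = 0.666811
regime bands: climb J<0.5687 | cruise [0.5687, 1.1374) | windmill J≥1.1374
J = 0.6668 → cruise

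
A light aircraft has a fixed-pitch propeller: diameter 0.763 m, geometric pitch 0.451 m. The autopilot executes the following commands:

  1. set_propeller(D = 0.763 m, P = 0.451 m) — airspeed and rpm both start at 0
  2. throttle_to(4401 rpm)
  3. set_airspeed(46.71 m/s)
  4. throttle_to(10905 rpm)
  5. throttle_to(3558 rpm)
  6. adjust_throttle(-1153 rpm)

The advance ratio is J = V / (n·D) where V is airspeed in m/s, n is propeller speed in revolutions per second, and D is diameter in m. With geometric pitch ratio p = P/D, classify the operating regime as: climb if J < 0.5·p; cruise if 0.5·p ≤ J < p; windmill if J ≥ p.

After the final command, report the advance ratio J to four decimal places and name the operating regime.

set_propeller: D = 0.763 m, P = 0.451 m (p = P/D = 0.591088); state ← (V=0, rpm=0)
throttle_to(4401): rpm ← 4401
set_airspeed(46.71): V ← 46.71 m/s
throttle_to(10905): rpm ← 10905
throttle_to(3558): rpm ← 3558
adjust_throttle(-1153): rpm ← 3558 -1153 = 2405
final state: V = 46.71 m/s, rpm = 2405 → n = rpm/60 = 40.083333 rev/s
J = V / (n·D) = 46.71 / (40.083333 × 0.763) = 1.527290
regime bands: climb J<0.2955 | cruise [0.2955, 0.5911) | windmill J≥0.5911
J = 1.5273 → windmill

J = 1.5273, regime = windmill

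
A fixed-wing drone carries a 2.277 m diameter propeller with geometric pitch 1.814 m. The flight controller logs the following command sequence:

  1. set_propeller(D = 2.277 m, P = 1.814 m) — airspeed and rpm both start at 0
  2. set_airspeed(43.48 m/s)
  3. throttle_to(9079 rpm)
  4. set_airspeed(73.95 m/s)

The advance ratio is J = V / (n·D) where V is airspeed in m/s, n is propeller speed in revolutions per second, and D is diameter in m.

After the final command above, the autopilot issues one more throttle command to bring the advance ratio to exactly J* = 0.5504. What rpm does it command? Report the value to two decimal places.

set_propeller: D = 2.277 m, P = 1.814 m (p = P/D = 0.796662); state ← (V=0, rpm=0)
set_airspeed(43.48): V ← 43.48 m/s
throttle_to(9079): rpm ← 9079
set_airspeed(73.95): V ← 73.95 m/s
final state: V = 73.95 m/s, rpm = 9079 → n = rpm/60 = 151.316667 rev/s
target J* = 0.5504; solve J* = V/(n·D) for n: n = V/(J*·D) = 73.95/(0.5504 × 2.277) = 59.006074 rev/s
rpm = 60·n = 3540.364464

rpm = 3540.36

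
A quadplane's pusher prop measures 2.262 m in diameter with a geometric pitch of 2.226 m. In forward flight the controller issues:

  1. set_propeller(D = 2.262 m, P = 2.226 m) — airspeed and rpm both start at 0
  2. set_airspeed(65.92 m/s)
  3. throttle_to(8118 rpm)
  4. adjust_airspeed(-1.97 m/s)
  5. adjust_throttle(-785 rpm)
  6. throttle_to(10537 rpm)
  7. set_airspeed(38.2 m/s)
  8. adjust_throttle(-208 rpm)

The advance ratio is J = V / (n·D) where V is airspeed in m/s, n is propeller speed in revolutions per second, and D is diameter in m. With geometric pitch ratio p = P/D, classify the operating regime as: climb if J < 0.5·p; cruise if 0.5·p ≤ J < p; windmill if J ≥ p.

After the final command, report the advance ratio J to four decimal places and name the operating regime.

J = 0.0981, regime = climb

set_propeller: D = 2.262 m, P = 2.226 m (p = P/D = 0.984085); state ← (V=0, rpm=0)
set_airspeed(65.92): V ← 65.92 m/s
throttle_to(8118): rpm ← 8118
adjust_airspeed(-1.97): V ← 65.92 -1.97 = 63.95 m/s
adjust_throttle(-785): rpm ← 8118 -785 = 7333
throttle_to(10537): rpm ← 10537
set_airspeed(38.2): V ← 38.2 m/s
adjust_throttle(-208): rpm ← 10537 -208 = 10329
final state: V = 38.2 m/s, rpm = 10329 → n = rpm/60 = 172.150000 rev/s
J = V / (n·D) = 38.2 / (172.150000 × 2.262) = 0.098099
regime bands: climb J<0.4920 | cruise [0.4920, 0.9841) | windmill J≥0.9841
J = 0.0981 → climb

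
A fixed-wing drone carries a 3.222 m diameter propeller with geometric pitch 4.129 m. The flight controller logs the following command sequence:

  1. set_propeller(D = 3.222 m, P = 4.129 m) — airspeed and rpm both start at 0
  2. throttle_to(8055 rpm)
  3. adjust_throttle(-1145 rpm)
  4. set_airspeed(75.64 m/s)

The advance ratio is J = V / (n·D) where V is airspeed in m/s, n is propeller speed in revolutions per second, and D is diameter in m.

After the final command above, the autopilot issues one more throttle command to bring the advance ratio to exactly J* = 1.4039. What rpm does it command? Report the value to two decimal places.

rpm = 1003.32

set_propeller: D = 3.222 m, P = 4.129 m (p = P/D = 1.281502); state ← (V=0, rpm=0)
throttle_to(8055): rpm ← 8055
adjust_throttle(-1145): rpm ← 8055 -1145 = 6910
set_airspeed(75.64): V ← 75.64 m/s
final state: V = 75.64 m/s, rpm = 6910 → n = rpm/60 = 115.166667 rev/s
target J* = 1.4039; solve J* = V/(n·D) for n: n = V/(J*·D) = 75.64/(1.4039 × 3.222) = 16.722061 rev/s
rpm = 60·n = 1003.323675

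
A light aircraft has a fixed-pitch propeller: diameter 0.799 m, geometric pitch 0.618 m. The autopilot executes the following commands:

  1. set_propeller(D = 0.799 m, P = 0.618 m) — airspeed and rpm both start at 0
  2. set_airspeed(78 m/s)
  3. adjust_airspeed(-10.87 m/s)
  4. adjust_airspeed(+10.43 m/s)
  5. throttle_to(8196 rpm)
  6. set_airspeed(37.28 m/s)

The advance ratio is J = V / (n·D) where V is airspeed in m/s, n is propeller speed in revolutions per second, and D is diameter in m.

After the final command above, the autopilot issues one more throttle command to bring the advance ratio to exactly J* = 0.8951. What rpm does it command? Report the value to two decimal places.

rpm = 3127.58

set_propeller: D = 0.799 m, P = 0.618 m (p = P/D = 0.773467); state ← (V=0, rpm=0)
set_airspeed(78): V ← 78 m/s
adjust_airspeed(-10.87): V ← 78 -10.87 = 67.13 m/s
adjust_airspeed(+10.43): V ← 67.13 +10.43 = 77.56 m/s
throttle_to(8196): rpm ← 8196
set_airspeed(37.28): V ← 37.28 m/s
final state: V = 37.28 m/s, rpm = 8196 → n = rpm/60 = 136.600000 rev/s
target J* = 0.8951; solve J* = V/(n·D) for n: n = V/(J*·D) = 37.28/(0.8951 × 0.799) = 52.126380 rev/s
rpm = 60·n = 3127.582811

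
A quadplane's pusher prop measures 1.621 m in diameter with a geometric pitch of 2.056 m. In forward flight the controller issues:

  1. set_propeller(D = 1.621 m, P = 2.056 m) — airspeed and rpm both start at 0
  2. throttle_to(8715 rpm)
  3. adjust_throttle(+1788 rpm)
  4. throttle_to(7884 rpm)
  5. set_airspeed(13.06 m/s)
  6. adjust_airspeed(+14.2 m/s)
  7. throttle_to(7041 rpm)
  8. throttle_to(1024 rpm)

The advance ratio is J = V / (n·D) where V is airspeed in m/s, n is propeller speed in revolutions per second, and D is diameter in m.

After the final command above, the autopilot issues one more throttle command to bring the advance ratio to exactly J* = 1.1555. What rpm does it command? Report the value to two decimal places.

set_propeller: D = 1.621 m, P = 2.056 m (p = P/D = 1.268353); state ← (V=0, rpm=0)
throttle_to(8715): rpm ← 8715
adjust_throttle(+1788): rpm ← 8715 +1788 = 10503
throttle_to(7884): rpm ← 7884
set_airspeed(13.06): V ← 13.06 m/s
adjust_airspeed(+14.2): V ← 13.06 +14.2 = 27.26 m/s
throttle_to(7041): rpm ← 7041
throttle_to(1024): rpm ← 1024
final state: V = 27.26 m/s, rpm = 1024 → n = rpm/60 = 17.066667 rev/s
target J* = 1.1555; solve J* = V/(n·D) for n: n = V/(J*·D) = 27.26/(1.1555 × 1.621) = 14.553682 rev/s
rpm = 60·n = 873.220931

rpm = 873.22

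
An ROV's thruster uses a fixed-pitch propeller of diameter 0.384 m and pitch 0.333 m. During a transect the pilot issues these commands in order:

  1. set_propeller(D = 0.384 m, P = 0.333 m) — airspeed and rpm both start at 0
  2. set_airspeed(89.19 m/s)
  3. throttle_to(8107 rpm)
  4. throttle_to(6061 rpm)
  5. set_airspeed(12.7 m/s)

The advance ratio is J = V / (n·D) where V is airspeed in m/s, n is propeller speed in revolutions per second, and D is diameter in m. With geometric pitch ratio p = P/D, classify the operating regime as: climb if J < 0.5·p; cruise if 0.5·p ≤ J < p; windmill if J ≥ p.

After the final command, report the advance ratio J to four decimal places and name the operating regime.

set_propeller: D = 0.384 m, P = 0.333 m (p = P/D = 0.867188); state ← (V=0, rpm=0)
set_airspeed(89.19): V ← 89.19 m/s
throttle_to(8107): rpm ← 8107
throttle_to(6061): rpm ← 6061
set_airspeed(12.7): V ← 12.7 m/s
final state: V = 12.7 m/s, rpm = 6061 → n = rpm/60 = 101.016667 rev/s
J = V / (n·D) = 12.7 / (101.016667 × 0.384) = 0.327401
regime bands: climb J<0.4336 | cruise [0.4336, 0.8672) | windmill J≥0.8672
J = 0.3274 → climb

J = 0.3274, regime = climb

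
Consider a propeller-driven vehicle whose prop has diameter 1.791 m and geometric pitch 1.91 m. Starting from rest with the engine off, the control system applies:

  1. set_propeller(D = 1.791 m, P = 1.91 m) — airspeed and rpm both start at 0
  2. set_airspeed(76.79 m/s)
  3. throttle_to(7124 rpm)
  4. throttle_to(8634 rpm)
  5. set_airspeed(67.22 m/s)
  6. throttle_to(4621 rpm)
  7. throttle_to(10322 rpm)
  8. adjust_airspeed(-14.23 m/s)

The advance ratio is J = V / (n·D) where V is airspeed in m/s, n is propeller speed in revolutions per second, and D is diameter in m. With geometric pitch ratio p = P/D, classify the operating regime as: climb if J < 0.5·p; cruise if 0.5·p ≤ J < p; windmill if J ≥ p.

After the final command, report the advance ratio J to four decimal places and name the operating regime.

set_propeller: D = 1.791 m, P = 1.91 m (p = P/D = 1.066443); state ← (V=0, rpm=0)
set_airspeed(76.79): V ← 76.79 m/s
throttle_to(7124): rpm ← 7124
throttle_to(8634): rpm ← 8634
set_airspeed(67.22): V ← 67.22 m/s
throttle_to(4621): rpm ← 4621
throttle_to(10322): rpm ← 10322
adjust_airspeed(-14.23): V ← 67.22 -14.23 = 52.99 m/s
final state: V = 52.99 m/s, rpm = 10322 → n = rpm/60 = 172.033333 rev/s
J = V / (n·D) = 52.99 / (172.033333 × 1.791) = 0.171983
regime bands: climb J<0.5332 | cruise [0.5332, 1.0664) | windmill J≥1.0664
J = 0.1720 → climb

J = 0.1720, regime = climb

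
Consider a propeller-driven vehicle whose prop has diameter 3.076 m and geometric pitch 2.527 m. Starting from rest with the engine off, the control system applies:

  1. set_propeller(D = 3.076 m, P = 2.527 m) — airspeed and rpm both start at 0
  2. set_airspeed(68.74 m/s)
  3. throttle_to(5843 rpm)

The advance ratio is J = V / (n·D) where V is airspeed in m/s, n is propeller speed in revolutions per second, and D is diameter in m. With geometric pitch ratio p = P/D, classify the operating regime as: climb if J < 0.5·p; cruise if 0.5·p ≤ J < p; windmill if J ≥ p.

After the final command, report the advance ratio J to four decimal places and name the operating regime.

set_propeller: D = 3.076 m, P = 2.527 m (p = P/D = 0.821521); state ← (V=0, rpm=0)
set_airspeed(68.74): V ← 68.74 m/s
throttle_to(5843): rpm ← 5843
final state: V = 68.74 m/s, rpm = 5843 → n = rpm/60 = 97.383333 rev/s
J = V / (n·D) = 68.74 / (97.383333 × 3.076) = 0.229477
regime bands: climb J<0.4108 | cruise [0.4108, 0.8215) | windmill J≥0.8215
J = 0.2295 → climb

J = 0.2295, regime = climb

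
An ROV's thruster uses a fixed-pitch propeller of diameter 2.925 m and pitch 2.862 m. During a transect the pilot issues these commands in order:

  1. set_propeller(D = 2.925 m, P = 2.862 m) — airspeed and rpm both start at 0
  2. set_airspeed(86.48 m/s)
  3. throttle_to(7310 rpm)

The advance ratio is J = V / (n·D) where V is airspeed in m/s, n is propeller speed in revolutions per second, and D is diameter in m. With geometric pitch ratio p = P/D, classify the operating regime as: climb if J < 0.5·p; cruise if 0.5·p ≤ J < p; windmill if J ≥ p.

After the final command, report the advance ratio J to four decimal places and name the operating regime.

J = 0.2427, regime = climb

set_propeller: D = 2.925 m, P = 2.862 m (p = P/D = 0.978462); state ← (V=0, rpm=0)
set_airspeed(86.48): V ← 86.48 m/s
throttle_to(7310): rpm ← 7310
final state: V = 86.48 m/s, rpm = 7310 → n = rpm/60 = 121.833333 rev/s
J = V / (n·D) = 86.48 / (121.833333 × 2.925) = 0.242674
regime bands: climb J<0.4892 | cruise [0.4892, 0.9785) | windmill J≥0.9785
J = 0.2427 → climb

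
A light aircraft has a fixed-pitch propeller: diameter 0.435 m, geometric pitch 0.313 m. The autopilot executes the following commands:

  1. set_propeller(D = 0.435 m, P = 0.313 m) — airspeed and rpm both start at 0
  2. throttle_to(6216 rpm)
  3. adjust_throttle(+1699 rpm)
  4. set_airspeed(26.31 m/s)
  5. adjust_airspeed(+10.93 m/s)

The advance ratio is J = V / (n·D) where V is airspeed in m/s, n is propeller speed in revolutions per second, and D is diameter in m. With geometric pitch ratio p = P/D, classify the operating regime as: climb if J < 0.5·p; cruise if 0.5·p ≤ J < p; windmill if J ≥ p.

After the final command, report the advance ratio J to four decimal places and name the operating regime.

set_propeller: D = 0.435 m, P = 0.313 m (p = P/D = 0.719540); state ← (V=0, rpm=0)
throttle_to(6216): rpm ← 6216
adjust_throttle(+1699): rpm ← 6216 +1699 = 7915
set_airspeed(26.31): V ← 26.31 m/s
adjust_airspeed(+10.93): V ← 26.31 +10.93 = 37.24 m/s
final state: V = 37.24 m/s, rpm = 7915 → n = rpm/60 = 131.916667 rev/s
J = V / (n·D) = 37.24 / (131.916667 × 0.435) = 0.648964
regime bands: climb J<0.3598 | cruise [0.3598, 0.7195) | windmill J≥0.7195
J = 0.6490 → cruise

J = 0.6490, regime = cruise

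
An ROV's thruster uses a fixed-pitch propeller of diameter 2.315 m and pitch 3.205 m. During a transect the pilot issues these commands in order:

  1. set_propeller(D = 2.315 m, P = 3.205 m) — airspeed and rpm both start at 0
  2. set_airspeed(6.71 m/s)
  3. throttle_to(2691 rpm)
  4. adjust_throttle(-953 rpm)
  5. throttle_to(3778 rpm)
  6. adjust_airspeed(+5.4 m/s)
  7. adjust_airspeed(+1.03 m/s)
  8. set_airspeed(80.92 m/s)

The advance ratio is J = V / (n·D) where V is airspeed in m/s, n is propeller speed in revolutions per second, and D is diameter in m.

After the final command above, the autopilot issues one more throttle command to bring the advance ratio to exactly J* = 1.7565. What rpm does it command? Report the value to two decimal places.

rpm = 1194.01

set_propeller: D = 2.315 m, P = 3.205 m (p = P/D = 1.384449); state ← (V=0, rpm=0)
set_airspeed(6.71): V ← 6.71 m/s
throttle_to(2691): rpm ← 2691
adjust_throttle(-953): rpm ← 2691 -953 = 1738
throttle_to(3778): rpm ← 3778
adjust_airspeed(+5.4): V ← 6.71 +5.4 = 12.11 m/s
adjust_airspeed(+1.03): V ← 12.11 +1.03 = 13.14 m/s
set_airspeed(80.92): V ← 80.92 m/s
final state: V = 80.92 m/s, rpm = 3778 → n = rpm/60 = 62.966667 rev/s
target J* = 1.7565; solve J* = V/(n·D) for n: n = V/(J*·D) = 80.92/(1.7565 × 2.315) = 19.900167 rev/s
rpm = 60·n = 1194.010030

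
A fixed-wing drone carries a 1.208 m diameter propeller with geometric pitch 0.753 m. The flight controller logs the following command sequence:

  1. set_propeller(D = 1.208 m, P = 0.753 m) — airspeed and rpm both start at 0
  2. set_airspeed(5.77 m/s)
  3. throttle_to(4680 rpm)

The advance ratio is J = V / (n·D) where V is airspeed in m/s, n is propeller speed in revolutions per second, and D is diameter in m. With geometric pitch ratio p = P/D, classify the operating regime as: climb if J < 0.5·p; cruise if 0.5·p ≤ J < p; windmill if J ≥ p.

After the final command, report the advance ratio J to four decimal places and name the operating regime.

set_propeller: D = 1.208 m, P = 0.753 m (p = P/D = 0.623344); state ← (V=0, rpm=0)
set_airspeed(5.77): V ← 5.77 m/s
throttle_to(4680): rpm ← 4680
final state: V = 5.77 m/s, rpm = 4680 → n = rpm/60 = 78.000000 rev/s
J = V / (n·D) = 5.77 / (78.000000 × 1.208) = 0.061237
regime bands: climb J<0.3117 | cruise [0.3117, 0.6233) | windmill J≥0.6233
J = 0.0612 → climb

J = 0.0612, regime = climb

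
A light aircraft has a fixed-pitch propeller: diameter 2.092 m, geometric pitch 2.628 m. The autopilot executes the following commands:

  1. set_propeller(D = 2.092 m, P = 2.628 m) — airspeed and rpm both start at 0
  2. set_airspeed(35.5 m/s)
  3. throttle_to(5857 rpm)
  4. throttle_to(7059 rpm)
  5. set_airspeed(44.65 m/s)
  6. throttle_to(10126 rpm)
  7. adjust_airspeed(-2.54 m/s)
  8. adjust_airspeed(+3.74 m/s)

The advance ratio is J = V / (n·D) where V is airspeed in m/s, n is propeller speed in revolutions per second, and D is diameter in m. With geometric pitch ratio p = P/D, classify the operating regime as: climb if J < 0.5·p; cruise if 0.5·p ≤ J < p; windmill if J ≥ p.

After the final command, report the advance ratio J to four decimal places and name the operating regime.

set_propeller: D = 2.092 m, P = 2.628 m (p = P/D = 1.256214); state ← (V=0, rpm=0)
set_airspeed(35.5): V ← 35.5 m/s
throttle_to(5857): rpm ← 5857
throttle_to(7059): rpm ← 7059
set_airspeed(44.65): V ← 44.65 m/s
throttle_to(10126): rpm ← 10126
adjust_airspeed(-2.54): V ← 44.65 -2.54 = 42.11 m/s
adjust_airspeed(+3.74): V ← 42.11 +3.74 = 45.85 m/s
final state: V = 45.85 m/s, rpm = 10126 → n = rpm/60 = 168.766667 rev/s
J = V / (n·D) = 45.85 / (168.766667 × 2.092) = 0.129865
regime bands: climb J<0.6281 | cruise [0.6281, 1.2562) | windmill J≥1.2562
J = 0.1299 → climb

J = 0.1299, regime = climb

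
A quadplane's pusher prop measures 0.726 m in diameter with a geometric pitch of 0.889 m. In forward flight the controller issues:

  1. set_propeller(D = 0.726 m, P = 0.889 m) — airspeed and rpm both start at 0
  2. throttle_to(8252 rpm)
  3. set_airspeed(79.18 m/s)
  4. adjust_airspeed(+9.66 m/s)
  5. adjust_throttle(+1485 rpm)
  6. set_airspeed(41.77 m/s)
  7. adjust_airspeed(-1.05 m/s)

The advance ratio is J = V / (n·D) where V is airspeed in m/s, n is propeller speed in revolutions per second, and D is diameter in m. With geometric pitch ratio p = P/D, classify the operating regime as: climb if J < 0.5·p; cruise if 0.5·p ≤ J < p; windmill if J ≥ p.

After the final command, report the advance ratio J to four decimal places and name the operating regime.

J = 0.3456, regime = climb

set_propeller: D = 0.726 m, P = 0.889 m (p = P/D = 1.224518); state ← (V=0, rpm=0)
throttle_to(8252): rpm ← 8252
set_airspeed(79.18): V ← 79.18 m/s
adjust_airspeed(+9.66): V ← 79.18 +9.66 = 88.84 m/s
adjust_throttle(+1485): rpm ← 8252 +1485 = 9737
set_airspeed(41.77): V ← 41.77 m/s
adjust_airspeed(-1.05): V ← 41.77 -1.05 = 40.72 m/s
final state: V = 40.72 m/s, rpm = 9737 → n = rpm/60 = 162.283333 rev/s
J = V / (n·D) = 40.72 / (162.283333 × 0.726) = 0.345619
regime bands: climb J<0.6123 | cruise [0.6123, 1.2245) | windmill J≥1.2245
J = 0.3456 → climb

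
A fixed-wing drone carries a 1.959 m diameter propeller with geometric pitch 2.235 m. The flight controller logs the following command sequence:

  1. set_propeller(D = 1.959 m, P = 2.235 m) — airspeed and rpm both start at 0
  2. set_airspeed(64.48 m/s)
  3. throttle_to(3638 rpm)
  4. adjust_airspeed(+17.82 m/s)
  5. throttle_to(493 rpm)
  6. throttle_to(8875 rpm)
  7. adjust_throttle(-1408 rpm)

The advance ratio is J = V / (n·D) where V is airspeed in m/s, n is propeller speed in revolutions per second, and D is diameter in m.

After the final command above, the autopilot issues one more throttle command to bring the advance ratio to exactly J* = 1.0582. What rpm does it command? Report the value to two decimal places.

rpm = 2382.04

set_propeller: D = 1.959 m, P = 2.235 m (p = P/D = 1.140888); state ← (V=0, rpm=0)
set_airspeed(64.48): V ← 64.48 m/s
throttle_to(3638): rpm ← 3638
adjust_airspeed(+17.82): V ← 64.48 +17.82 = 82.3 m/s
throttle_to(493): rpm ← 493
throttle_to(8875): rpm ← 8875
adjust_throttle(-1408): rpm ← 8875 -1408 = 7467
final state: V = 82.3 m/s, rpm = 7467 → n = rpm/60 = 124.450000 rev/s
target J* = 1.0582; solve J* = V/(n·D) for n: n = V/(J*·D) = 82.3/(1.0582 × 1.959) = 39.700652 rev/s
rpm = 60·n = 2382.039135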